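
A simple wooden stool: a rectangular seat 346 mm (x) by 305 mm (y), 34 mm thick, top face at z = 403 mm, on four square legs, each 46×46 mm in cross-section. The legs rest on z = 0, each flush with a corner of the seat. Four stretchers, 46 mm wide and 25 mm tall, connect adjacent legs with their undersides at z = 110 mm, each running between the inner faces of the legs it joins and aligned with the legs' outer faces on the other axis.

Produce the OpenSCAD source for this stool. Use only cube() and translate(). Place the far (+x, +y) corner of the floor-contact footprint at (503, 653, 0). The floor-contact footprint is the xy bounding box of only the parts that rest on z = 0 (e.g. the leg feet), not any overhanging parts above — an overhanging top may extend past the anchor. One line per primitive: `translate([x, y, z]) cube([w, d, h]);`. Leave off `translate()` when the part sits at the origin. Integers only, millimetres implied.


translate([157, 348, 369]) cube([346, 305, 34]);
translate([157, 348, 0]) cube([46, 46, 369]);
translate([457, 348, 0]) cube([46, 46, 369]);
translate([157, 607, 0]) cube([46, 46, 369]);
translate([457, 607, 0]) cube([46, 46, 369]);
translate([203, 348, 110]) cube([254, 46, 25]);
translate([203, 607, 110]) cube([254, 46, 25]);
translate([157, 394, 110]) cube([46, 213, 25]);
translate([457, 394, 110]) cube([46, 213, 25]);


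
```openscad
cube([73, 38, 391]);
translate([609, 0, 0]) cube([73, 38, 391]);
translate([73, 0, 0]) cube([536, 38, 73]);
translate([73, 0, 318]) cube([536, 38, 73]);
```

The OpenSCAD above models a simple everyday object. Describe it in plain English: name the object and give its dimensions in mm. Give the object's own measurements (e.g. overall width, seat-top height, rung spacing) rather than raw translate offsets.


A rectangular picture frame lying in the x–z plane (depth along y). The opening is 536 mm wide (x) by 245 mm tall (z), surrounded by a border 73 mm wide on all four sides. The frame is 38 mm deep and is made of two full-height vertical stiles with two horizontal rails fitted between them.


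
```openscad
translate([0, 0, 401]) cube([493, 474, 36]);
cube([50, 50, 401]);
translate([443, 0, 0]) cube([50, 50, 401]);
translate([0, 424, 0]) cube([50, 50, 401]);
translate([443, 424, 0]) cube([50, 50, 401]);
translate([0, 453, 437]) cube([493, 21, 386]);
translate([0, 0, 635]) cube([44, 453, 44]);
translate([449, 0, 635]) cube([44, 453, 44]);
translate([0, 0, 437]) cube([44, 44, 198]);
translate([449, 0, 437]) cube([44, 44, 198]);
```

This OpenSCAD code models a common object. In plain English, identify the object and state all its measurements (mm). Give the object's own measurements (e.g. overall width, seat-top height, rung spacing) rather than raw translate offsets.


A chair. The seat is a 493×474×36 mm slab with its top at z = 437 mm, on four 50×50 mm corner legs (flush with the seat edges, standing on z = 0). A flat backrest 21 mm thick, 386 mm tall, spans the full seat width and rises from the seat top along its +y edge, rear face flush with the rear of the seat. Two armrests of 44×44 mm section run along each side from the seat's front edge to the front of the backrest, top faces 242 mm above the seat top and outer faces flush with the seat's x-edges; a 44×44 mm post under the front of each armrest stands on the seat at the front corner.


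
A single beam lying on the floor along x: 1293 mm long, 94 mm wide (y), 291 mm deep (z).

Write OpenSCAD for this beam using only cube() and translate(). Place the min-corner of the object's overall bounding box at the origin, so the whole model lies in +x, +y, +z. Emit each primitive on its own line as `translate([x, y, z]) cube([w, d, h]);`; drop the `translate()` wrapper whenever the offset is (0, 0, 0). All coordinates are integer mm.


cube([1293, 94, 291]);


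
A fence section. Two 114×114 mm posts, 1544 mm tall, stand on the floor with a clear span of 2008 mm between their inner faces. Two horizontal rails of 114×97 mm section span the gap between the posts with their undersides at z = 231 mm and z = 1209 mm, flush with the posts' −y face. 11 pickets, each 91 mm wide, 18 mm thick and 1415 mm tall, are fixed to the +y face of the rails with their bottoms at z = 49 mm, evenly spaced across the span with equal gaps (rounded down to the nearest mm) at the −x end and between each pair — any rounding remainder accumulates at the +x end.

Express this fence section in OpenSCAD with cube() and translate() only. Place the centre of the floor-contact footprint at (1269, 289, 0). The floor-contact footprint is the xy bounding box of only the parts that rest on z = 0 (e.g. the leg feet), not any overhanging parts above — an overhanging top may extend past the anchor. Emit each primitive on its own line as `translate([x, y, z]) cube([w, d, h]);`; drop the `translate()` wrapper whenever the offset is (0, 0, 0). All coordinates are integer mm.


translate([151, 232, 0]) cube([114, 114, 1544]);
translate([2273, 232, 0]) cube([114, 114, 1544]);
translate([265, 232, 231]) cube([2008, 114, 97]);
translate([265, 232, 1209]) cube([2008, 114, 97]);
translate([348, 346, 49]) cube([91, 18, 1415]);
translate([522, 346, 49]) cube([91, 18, 1415]);
translate([696, 346, 49]) cube([91, 18, 1415]);
translate([870, 346, 49]) cube([91, 18, 1415]);
translate([1044, 346, 49]) cube([91, 18, 1415]);
translate([1218, 346, 49]) cube([91, 18, 1415]);
translate([1392, 346, 49]) cube([91, 18, 1415]);
translate([1566, 346, 49]) cube([91, 18, 1415]);
translate([1740, 346, 49]) cube([91, 18, 1415]);
translate([1914, 346, 49]) cube([91, 18, 1415]);
translate([2088, 346, 49]) cube([91, 18, 1415]);


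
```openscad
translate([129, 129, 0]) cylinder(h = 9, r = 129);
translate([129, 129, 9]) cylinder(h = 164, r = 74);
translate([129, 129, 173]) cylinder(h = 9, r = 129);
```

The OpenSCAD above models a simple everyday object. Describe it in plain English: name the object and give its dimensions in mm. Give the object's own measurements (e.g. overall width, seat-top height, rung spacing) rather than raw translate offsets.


A spool: two coaxial disc flanges of radius 129 mm and thickness 9 mm, joined by a core cylinder of radius 74 mm and height 164 mm. The lower flange rests on z = 0 and the three cylinders share a vertical axis.


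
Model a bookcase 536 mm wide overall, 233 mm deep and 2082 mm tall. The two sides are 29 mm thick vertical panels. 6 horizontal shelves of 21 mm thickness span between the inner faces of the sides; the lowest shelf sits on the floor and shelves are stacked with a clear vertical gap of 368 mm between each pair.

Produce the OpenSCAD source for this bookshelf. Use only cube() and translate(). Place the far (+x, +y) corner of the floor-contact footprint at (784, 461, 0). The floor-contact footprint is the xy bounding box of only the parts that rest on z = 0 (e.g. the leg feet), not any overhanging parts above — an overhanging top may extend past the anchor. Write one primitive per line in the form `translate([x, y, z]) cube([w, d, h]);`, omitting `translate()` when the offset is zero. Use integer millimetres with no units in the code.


translate([248, 228, 0]) cube([29, 233, 2082]);
translate([755, 228, 0]) cube([29, 233, 2082]);
translate([277, 228, 0]) cube([478, 233, 21]);
translate([277, 228, 389]) cube([478, 233, 21]);
translate([277, 228, 778]) cube([478, 233, 21]);
translate([277, 228, 1167]) cube([478, 233, 21]);
translate([277, 228, 1556]) cube([478, 233, 21]);
translate([277, 228, 1945]) cube([478, 233, 21]);


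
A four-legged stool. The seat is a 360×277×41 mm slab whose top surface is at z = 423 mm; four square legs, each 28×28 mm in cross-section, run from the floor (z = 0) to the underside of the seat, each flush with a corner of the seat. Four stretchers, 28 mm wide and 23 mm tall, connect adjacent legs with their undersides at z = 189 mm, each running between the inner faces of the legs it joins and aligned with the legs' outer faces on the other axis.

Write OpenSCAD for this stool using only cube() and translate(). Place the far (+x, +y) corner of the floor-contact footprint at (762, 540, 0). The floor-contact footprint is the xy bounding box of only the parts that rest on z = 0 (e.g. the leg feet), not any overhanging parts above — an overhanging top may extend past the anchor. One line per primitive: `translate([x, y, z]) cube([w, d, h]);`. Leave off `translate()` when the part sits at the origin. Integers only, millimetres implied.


// leg_h = 423 - 41 = 382
// stretcher span = 360 - 2*28 = 304
translate([402, 263, 382]) cube([360, 277, 41]);
translate([402, 263, 0]) cube([28, 28, 382]);
translate([734, 263, 0]) cube([28, 28, 382]);
translate([402, 512, 0]) cube([28, 28, 382]);
translate([734, 512, 0]) cube([28, 28, 382]);
translate([430, 263, 189]) cube([304, 28, 23]);
translate([430, 512, 189]) cube([304, 28, 23]);
translate([402, 291, 189]) cube([28, 221, 23]);
translate([734, 291, 189]) cube([28, 221, 23]);


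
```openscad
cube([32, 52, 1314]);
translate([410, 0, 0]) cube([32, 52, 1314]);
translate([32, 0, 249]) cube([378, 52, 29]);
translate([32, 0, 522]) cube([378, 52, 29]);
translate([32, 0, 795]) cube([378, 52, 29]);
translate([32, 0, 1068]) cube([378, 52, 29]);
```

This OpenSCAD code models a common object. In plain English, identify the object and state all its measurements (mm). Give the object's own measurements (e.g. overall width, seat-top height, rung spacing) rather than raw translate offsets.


A straight ladder. Two 32×52 mm vertical rails, 1314 mm tall, stand 442 mm apart (outside-to-outside) with their front faces coplanar on the −y side. 4 rungs, each 52 mm deep and 29 mm tall, span between the inner faces of the rails, front faces flush with the rails. The lowest rung's underside is at z = 249 mm and rungs are spaced 273 mm apart (underside to underside).


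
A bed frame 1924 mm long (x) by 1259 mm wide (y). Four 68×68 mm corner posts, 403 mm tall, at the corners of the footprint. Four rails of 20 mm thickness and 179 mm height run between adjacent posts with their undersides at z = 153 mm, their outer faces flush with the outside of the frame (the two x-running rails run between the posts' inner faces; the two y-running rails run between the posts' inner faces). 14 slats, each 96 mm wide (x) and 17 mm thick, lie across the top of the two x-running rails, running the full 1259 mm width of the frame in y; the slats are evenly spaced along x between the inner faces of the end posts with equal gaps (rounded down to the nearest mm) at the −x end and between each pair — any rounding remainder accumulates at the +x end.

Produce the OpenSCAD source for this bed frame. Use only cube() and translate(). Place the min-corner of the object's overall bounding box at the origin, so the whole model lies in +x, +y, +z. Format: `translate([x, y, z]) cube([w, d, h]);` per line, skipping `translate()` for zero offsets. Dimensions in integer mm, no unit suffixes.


cube([68, 68, 403]);
translate([0, 1191, 0]) cube([68, 68, 403]);
translate([1856, 0, 0]) cube([68, 68, 403]);
translate([1856, 1191, 0]) cube([68, 68, 403]);
translate([68, 0, 153]) cube([1788, 20, 179]);
translate([68, 1239, 153]) cube([1788, 20, 179]);
translate([0, 68, 153]) cube([20, 1123, 179]);
translate([1904, 68, 153]) cube([20, 1123, 179]);
translate([97, 0, 332]) cube([96, 1259, 17]);
translate([222, 0, 332]) cube([96, 1259, 17]);
translate([347, 0, 332]) cube([96, 1259, 17]);
translate([472, 0, 332]) cube([96, 1259, 17]);
translate([597, 0, 332]) cube([96, 1259, 17]);
translate([722, 0, 332]) cube([96, 1259, 17]);
translate([847, 0, 332]) cube([96, 1259, 17]);
translate([972, 0, 332]) cube([96, 1259, 17]);
translate([1097, 0, 332]) cube([96, 1259, 17]);
translate([1222, 0, 332]) cube([96, 1259, 17]);
translate([1347, 0, 332]) cube([96, 1259, 17]);
translate([1472, 0, 332]) cube([96, 1259, 17]);
translate([1597, 0, 332]) cube([96, 1259, 17]);
translate([1722, 0, 332]) cube([96, 1259, 17]);


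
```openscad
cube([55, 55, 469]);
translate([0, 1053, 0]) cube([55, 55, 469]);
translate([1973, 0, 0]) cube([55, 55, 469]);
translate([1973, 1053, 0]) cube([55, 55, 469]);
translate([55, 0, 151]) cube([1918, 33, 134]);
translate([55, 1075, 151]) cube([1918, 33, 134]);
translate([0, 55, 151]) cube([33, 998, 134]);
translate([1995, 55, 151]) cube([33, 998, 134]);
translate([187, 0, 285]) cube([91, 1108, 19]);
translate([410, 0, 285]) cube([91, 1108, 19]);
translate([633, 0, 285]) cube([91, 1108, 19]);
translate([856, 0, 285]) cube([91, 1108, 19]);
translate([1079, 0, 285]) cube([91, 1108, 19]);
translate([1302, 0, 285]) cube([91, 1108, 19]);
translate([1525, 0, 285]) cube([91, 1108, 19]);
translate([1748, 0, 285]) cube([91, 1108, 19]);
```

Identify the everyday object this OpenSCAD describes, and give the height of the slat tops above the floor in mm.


A bed frame. The slat-top height is 304 mm.

Four posts, four rails, and a row of slats — a bed frame. Slats sit on the rails at z = 151 + 134 = 285; with slat thickness 19, the top is 304 mm.


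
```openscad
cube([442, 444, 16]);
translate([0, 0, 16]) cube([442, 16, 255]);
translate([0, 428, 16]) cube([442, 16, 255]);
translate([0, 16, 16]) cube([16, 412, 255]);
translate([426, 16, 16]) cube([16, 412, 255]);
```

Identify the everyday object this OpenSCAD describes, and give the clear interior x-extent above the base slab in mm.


An open box. The internal width is 410 mm.

A 442×444 base slab with four walls standing on it — an open box. The base is 442 mm wide and the walls are 16 mm thick, so the internal width is 442 − 2 × 16 = 410 mm.


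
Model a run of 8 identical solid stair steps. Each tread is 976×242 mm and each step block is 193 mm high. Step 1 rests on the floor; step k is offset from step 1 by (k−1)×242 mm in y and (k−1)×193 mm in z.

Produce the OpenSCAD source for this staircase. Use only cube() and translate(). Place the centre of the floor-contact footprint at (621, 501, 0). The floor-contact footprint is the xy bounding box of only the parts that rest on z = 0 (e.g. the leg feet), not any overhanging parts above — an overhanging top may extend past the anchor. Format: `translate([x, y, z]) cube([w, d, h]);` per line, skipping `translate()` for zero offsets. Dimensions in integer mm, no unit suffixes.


translate([133, 380, 0]) cube([976, 242, 193]);
translate([133, 622, 193]) cube([976, 242, 193]);
translate([133, 864, 386]) cube([976, 242, 193]);
translate([133, 1106, 579]) cube([976, 242, 193]);
translate([133, 1348, 772]) cube([976, 242, 193]);
translate([133, 1590, 965]) cube([976, 242, 193]);
translate([133, 1832, 1158]) cube([976, 242, 193]);
translate([133, 2074, 1351]) cube([976, 242, 193]);


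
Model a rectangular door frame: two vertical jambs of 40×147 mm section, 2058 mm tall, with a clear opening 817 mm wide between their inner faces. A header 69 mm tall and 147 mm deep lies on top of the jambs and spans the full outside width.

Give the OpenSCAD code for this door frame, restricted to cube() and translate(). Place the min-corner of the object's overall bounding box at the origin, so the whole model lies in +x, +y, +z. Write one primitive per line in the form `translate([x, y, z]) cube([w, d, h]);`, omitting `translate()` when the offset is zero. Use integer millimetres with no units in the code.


cube([40, 147, 2058]);
translate([857, 0, 0]) cube([40, 147, 2058]);
translate([0, 0, 2058]) cube([897, 147, 69]);


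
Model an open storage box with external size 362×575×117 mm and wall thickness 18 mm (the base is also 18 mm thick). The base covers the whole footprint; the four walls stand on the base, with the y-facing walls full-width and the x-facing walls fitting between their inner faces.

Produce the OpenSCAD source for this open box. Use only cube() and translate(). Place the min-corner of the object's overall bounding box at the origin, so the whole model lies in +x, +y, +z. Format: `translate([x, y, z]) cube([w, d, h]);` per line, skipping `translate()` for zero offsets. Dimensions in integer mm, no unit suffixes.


cube([362, 575, 18]);
translate([0, 0, 18]) cube([362, 18, 99]);
translate([0, 557, 18]) cube([362, 18, 99]);
translate([0, 18, 18]) cube([18, 539, 99]);
translate([344, 18, 18]) cube([18, 539, 99]);


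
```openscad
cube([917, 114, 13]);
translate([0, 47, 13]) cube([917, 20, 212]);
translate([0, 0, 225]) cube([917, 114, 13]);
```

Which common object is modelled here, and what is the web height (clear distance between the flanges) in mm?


An I-beam. The web height is 212 mm.

Two wide flanges with a thin centred web — an I-beam. Overall 238 mm minus two 13 mm flanges gives a web of 238 − 2·13 = 212 mm.


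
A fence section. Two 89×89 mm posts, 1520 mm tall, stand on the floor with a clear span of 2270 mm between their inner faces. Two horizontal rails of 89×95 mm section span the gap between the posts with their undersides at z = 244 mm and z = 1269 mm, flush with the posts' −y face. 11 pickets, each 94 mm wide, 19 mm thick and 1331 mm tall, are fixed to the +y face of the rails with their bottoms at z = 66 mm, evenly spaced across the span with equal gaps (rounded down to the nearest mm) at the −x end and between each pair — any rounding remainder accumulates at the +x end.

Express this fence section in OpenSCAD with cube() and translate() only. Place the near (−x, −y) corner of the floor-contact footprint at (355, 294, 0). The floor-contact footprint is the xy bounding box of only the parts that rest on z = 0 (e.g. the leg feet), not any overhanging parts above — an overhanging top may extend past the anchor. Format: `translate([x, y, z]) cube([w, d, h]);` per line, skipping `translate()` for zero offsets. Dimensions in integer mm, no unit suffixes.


translate([355, 294, 0]) cube([89, 89, 1520]);
translate([2714, 294, 0]) cube([89, 89, 1520]);
translate([444, 294, 244]) cube([2270, 89, 95]);
translate([444, 294, 1269]) cube([2270, 89, 95]);
translate([547, 383, 66]) cube([94, 19, 1331]);
translate([744, 383, 66]) cube([94, 19, 1331]);
translate([941, 383, 66]) cube([94, 19, 1331]);
translate([1138, 383, 66]) cube([94, 19, 1331]);
translate([1335, 383, 66]) cube([94, 19, 1331]);
translate([1532, 383, 66]) cube([94, 19, 1331]);
translate([1729, 383, 66]) cube([94, 19, 1331]);
translate([1926, 383, 66]) cube([94, 19, 1331]);
translate([2123, 383, 66]) cube([94, 19, 1331]);
translate([2320, 383, 66]) cube([94, 19, 1331]);
translate([2517, 383, 66]) cube([94, 19, 1331]);


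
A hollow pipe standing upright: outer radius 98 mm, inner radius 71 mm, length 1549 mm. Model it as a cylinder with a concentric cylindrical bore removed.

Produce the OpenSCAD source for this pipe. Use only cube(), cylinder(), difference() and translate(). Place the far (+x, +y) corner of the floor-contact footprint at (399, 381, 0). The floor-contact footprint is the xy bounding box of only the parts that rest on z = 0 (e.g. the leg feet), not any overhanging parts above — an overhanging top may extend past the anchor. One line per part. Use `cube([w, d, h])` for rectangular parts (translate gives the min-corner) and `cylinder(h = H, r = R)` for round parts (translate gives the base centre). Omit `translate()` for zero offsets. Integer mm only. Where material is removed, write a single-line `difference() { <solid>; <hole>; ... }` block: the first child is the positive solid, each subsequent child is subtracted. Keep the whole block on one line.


difference() { translate([301, 283, 0]) cylinder(h = 1549, r = 98); translate([301, 283, 0]) cylinder(h = 1549, r = 71); }


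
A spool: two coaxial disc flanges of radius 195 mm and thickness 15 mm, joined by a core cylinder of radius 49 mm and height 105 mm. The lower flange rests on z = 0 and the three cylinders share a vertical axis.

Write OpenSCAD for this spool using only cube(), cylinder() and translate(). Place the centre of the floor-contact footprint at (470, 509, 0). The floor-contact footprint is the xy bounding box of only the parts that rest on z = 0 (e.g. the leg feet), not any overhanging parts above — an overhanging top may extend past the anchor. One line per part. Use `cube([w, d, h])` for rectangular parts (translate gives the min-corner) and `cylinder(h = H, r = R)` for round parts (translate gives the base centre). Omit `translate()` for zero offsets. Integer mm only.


translate([470, 509, 0]) cylinder(h = 15, r = 195);
translate([470, 509, 15]) cylinder(h = 105, r = 49);
translate([470, 509, 120]) cylinder(h = 15, r = 195);


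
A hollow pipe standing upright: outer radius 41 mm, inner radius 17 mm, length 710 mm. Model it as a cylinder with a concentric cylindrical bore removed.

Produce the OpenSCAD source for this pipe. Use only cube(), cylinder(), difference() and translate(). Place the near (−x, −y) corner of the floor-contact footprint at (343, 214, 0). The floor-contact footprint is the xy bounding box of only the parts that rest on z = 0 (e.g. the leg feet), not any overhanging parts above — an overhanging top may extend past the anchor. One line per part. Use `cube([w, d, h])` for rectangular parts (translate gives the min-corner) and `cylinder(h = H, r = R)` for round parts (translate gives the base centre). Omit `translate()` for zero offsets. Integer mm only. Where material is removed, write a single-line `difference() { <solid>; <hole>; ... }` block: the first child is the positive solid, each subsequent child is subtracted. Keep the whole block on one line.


difference() { translate([384, 255, 0]) cylinder(h = 710, r = 41); translate([384, 255, 0]) cylinder(h = 710, r = 17); }


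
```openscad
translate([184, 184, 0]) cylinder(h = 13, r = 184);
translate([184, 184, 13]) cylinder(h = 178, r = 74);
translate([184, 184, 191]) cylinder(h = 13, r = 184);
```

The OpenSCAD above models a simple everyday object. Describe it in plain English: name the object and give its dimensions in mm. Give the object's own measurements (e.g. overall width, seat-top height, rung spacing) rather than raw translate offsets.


A spool: two coaxial disc flanges of radius 184 mm and thickness 13 mm, joined by a core cylinder of radius 74 mm and height 178 mm. The lower flange rests on z = 0 and the three cylinders share a vertical axis.


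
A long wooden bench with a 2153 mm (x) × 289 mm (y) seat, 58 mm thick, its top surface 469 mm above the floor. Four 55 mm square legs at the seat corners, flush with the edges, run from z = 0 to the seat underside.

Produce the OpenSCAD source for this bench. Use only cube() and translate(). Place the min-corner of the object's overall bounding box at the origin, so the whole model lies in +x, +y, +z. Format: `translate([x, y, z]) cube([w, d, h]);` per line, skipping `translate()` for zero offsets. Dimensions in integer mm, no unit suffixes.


translate([0, 0, 411]) cube([2153, 289, 58]);
cube([55, 55, 411]);
translate([0, 234, 0]) cube([55, 55, 411]);
translate([2098, 0, 0]) cube([55, 55, 411]);
translate([2098, 234, 0]) cube([55, 55, 411]);


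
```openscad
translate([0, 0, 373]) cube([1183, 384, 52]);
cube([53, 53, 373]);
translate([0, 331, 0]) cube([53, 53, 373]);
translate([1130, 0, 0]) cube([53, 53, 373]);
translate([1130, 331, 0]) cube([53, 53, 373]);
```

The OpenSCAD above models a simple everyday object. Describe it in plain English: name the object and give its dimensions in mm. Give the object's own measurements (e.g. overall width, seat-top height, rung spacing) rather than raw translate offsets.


A bench: a 1183×384 mm seat slab, 52 mm thick, top at z = 425 mm, on four 53×53 mm square legs flush with the seat corners and standing on z = 0.


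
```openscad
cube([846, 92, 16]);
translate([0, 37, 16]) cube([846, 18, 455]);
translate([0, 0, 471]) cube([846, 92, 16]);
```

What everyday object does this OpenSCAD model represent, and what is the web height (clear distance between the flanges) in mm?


An I-beam. The web height is 455 mm.

Two wide flanges with a thin centred web — an I-beam. Overall 487 mm minus two 16 mm flanges gives a web of 487 − 2·16 = 455 mm.


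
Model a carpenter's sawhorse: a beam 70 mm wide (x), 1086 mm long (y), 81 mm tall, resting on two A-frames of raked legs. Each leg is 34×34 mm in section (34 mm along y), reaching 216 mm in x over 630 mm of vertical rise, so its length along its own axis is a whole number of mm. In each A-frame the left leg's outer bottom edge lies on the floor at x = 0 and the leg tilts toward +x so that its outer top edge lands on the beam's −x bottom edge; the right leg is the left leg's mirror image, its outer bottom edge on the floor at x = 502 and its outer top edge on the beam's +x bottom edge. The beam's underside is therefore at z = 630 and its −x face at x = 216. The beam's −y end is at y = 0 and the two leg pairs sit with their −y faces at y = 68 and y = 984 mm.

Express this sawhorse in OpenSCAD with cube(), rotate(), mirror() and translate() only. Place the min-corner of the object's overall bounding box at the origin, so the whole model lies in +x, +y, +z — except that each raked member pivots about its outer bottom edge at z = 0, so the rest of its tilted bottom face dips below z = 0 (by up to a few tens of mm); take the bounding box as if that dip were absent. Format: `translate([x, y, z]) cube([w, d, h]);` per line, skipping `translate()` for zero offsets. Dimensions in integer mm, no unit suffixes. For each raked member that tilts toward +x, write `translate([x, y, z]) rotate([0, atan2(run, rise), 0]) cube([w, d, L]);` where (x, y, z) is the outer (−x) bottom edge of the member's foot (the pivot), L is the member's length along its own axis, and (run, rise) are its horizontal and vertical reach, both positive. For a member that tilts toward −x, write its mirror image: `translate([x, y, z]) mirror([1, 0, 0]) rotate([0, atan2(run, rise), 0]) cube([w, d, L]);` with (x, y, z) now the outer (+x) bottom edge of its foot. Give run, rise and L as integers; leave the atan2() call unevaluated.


translate([216, 0, 630]) cube([70, 1086, 81]);
translate([0, 68, 0]) rotate([0, atan2(216, 630), 0]) cube([34, 34, 666]);
translate([502, 68, 0]) mirror([1, 0, 0]) rotate([0, atan2(216, 630), 0]) cube([34, 34, 666]);
translate([0, 984, 0]) rotate([0, atan2(216, 630), 0]) cube([34, 34, 666]);
translate([502, 984, 0]) mirror([1, 0, 0]) rotate([0, atan2(216, 630), 0]) cube([34, 34, 666]);


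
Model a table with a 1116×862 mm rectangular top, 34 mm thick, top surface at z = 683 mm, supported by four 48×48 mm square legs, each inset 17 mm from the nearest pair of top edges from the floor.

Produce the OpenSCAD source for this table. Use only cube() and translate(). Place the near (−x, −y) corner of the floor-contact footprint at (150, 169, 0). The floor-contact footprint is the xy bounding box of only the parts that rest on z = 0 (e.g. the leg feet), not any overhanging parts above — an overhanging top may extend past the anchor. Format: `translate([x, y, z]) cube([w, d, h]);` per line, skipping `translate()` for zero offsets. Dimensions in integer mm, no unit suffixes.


// leg_h = 683 - 34 = 649
translate([133, 152, 649]) cube([1116, 862, 34]);
translate([150, 169, 0]) cube([48, 48, 649]);
translate([1184, 169, 0]) cube([48, 48, 649]);
translate([150, 949, 0]) cube([48, 48, 649]);
translate([1184, 949, 0]) cube([48, 48, 649]);


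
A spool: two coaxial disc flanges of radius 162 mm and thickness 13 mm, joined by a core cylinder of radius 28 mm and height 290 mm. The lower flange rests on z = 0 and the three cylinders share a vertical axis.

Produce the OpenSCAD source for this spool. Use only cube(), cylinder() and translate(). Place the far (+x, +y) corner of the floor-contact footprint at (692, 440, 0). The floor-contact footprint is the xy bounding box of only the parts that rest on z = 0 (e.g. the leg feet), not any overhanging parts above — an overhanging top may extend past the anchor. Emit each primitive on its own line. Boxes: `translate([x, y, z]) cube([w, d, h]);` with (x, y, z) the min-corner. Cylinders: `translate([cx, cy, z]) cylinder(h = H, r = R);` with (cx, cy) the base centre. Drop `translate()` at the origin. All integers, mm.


translate([530, 278, 0]) cylinder(h = 13, r = 162);
translate([530, 278, 13]) cylinder(h = 290, r = 28);
translate([530, 278, 303]) cylinder(h = 13, r = 162);


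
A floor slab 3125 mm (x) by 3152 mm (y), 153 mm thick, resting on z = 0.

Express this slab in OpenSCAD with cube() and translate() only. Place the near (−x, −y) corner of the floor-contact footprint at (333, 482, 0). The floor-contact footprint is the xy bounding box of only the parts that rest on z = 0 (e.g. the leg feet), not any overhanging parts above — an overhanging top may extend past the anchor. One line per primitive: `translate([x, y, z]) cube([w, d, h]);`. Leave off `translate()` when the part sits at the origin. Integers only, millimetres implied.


translate([333, 482, 0]) cube([3125, 3152, 153]);


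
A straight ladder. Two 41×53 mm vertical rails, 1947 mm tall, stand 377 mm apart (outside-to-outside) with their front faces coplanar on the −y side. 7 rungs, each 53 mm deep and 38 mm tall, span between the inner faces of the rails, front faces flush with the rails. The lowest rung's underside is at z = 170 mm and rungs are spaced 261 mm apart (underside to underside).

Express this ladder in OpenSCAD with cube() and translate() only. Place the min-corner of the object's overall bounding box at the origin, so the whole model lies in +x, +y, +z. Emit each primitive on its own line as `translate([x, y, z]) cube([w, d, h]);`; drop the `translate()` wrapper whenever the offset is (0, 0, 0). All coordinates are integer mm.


cube([41, 53, 1947]);
translate([336, 0, 0]) cube([41, 53, 1947]);
translate([41, 0, 170]) cube([295, 53, 38]);
translate([41, 0, 431]) cube([295, 53, 38]);
translate([41, 0, 692]) cube([295, 53, 38]);
translate([41, 0, 953]) cube([295, 53, 38]);
translate([41, 0, 1214]) cube([295, 53, 38]);
translate([41, 0, 1475]) cube([295, 53, 38]);
translate([41, 0, 1736]) cube([295, 53, 38]);


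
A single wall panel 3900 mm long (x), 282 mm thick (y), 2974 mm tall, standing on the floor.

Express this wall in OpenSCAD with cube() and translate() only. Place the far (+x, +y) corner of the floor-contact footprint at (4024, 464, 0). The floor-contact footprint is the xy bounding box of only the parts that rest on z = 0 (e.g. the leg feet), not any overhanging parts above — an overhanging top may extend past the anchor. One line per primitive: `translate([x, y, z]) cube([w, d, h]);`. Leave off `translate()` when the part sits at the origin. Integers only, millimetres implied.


translate([124, 182, 0]) cube([3900, 282, 2974]);


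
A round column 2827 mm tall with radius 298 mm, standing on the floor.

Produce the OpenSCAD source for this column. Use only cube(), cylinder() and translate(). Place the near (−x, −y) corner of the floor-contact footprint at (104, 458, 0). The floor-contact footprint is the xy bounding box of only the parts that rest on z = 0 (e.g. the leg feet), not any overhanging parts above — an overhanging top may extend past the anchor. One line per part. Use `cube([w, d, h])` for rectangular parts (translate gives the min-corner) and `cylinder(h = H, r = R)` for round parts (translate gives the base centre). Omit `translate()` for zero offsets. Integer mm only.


translate([402, 756, 0]) cylinder(h = 2827, r = 298);


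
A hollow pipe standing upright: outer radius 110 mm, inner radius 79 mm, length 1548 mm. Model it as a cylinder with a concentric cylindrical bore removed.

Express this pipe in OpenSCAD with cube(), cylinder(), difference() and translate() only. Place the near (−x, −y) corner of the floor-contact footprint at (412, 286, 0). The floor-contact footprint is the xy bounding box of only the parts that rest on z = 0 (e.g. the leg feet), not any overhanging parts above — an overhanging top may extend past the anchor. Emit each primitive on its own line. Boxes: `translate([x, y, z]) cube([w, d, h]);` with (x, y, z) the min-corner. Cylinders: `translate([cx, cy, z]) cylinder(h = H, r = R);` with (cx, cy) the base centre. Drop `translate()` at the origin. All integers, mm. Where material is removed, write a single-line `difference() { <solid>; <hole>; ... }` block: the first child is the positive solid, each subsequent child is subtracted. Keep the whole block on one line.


difference() { translate([522, 396, 0]) cylinder(h = 1548, r = 110); translate([522, 396, 0]) cylinder(h = 1548, r = 79); }


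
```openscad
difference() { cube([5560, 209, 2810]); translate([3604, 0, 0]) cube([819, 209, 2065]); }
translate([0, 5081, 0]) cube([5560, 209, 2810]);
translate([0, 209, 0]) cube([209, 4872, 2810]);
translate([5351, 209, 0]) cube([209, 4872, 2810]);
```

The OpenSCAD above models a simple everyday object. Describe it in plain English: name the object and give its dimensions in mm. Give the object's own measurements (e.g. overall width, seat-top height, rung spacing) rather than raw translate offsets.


A single room: four walls, each 2810 mm tall and 209 mm thick, enclosing an outside footprint 5560×5290 mm (x × y), no floor or roof. The front and back walls (−y and +y sides) run the full x-width; the side walls fit between their inner faces. A door opening 819 mm wide and 2065 mm tall is cut through the front wall from the floor up, its −x edge 3604 mm from the wall's −x end.


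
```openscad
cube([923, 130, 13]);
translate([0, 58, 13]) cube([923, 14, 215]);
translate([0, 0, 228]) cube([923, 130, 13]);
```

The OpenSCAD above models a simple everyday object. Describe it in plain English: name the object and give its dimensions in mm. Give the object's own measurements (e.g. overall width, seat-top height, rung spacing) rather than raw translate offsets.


An I-beam lying along x, 923 mm long. Overall section height 241 mm. Two flanges 130 mm wide (y) and 13 mm thick, one on the floor and one at the top; a web 14 mm thick runs between them, centred on the flange width.


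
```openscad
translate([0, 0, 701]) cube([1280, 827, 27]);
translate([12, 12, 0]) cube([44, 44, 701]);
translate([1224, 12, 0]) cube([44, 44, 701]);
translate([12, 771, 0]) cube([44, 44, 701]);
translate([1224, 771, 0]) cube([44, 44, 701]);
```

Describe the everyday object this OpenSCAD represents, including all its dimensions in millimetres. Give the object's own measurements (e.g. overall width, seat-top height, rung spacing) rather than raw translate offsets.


A table: top 1280 mm (x) × 827 mm (y), 27 mm thick, upper face at z = 728 mm, on four 44×44 mm square legs, each inset 12 mm from the nearest pair of top edges from z = 0 to the bottom of the top.


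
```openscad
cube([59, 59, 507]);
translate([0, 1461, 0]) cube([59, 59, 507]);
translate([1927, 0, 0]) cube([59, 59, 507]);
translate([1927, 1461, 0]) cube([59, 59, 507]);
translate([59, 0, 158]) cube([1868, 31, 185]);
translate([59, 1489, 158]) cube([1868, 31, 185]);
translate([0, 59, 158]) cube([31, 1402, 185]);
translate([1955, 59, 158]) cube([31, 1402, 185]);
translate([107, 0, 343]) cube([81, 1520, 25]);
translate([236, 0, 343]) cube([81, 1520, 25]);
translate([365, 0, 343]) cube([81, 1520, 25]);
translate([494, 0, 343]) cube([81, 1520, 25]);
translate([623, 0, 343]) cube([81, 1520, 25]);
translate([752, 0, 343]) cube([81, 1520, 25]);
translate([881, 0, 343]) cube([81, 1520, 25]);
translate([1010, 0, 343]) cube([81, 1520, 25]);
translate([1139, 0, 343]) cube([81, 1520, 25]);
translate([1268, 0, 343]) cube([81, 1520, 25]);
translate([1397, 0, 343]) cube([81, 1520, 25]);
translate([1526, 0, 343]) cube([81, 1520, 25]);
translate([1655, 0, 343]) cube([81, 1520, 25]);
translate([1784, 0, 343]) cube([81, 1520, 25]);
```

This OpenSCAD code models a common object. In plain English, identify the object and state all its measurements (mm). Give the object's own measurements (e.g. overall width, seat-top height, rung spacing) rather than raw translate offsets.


A bed frame 1986 mm long (x) by 1520 mm wide (y). Four 59×59 mm corner posts, 507 mm tall, at the corners of the footprint. Four rails of 31 mm thickness and 185 mm height run between adjacent posts with their undersides at z = 158 mm, their outer faces flush with the outside of the frame (the two x-running rails run between the posts' inner faces; the two y-running rails run between the posts' inner faces). 14 slats, each 81 mm wide (x) and 25 mm thick, lie across the top of the two x-running rails, running the full 1520 mm width of the frame in y; along x they sit between the end posts with a 48 mm gap after the −x posts and between neighbouring slats, leaving 62 mm before the +x posts.


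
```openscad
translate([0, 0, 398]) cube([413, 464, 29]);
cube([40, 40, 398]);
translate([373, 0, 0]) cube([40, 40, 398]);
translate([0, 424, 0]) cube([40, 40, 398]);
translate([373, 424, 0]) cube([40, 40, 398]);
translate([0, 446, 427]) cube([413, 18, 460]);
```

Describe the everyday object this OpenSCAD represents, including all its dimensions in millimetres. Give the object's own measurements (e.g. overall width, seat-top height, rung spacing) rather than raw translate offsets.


A chair. The seat is a 413×464×29 mm slab with its top at z = 427 mm, on four 40×40 mm corner legs (flush with the seat edges, standing on z = 0). A flat backrest 18 mm thick, 460 mm tall, spans the full seat width and rises from the seat top along its +y edge, rear face flush with the rear of the seat.


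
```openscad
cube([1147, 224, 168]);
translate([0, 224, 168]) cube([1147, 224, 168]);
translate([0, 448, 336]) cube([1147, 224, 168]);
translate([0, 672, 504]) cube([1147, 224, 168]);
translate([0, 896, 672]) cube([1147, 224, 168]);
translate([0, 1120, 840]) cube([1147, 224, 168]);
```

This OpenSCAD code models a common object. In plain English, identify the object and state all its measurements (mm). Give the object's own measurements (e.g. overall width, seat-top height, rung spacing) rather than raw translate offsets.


A straight staircase of 6 solid steps. Each step is 1147 mm wide (x), 224 mm deep (y, the going) and 168 mm tall (the rise). The first step rests on the floor; each subsequent step sits one going further in +y and one rise higher in +z, directly behind and above the previous step with no overlap.


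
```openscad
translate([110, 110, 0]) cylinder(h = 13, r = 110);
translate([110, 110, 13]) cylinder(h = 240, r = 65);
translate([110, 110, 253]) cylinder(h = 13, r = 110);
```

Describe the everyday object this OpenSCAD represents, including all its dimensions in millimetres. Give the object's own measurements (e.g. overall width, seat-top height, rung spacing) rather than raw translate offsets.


A spool: two coaxial disc flanges of radius 110 mm and thickness 13 mm, joined by a core cylinder of radius 65 mm and height 240 mm. The lower flange rests on z = 0 and the three cylinders share a vertical axis.


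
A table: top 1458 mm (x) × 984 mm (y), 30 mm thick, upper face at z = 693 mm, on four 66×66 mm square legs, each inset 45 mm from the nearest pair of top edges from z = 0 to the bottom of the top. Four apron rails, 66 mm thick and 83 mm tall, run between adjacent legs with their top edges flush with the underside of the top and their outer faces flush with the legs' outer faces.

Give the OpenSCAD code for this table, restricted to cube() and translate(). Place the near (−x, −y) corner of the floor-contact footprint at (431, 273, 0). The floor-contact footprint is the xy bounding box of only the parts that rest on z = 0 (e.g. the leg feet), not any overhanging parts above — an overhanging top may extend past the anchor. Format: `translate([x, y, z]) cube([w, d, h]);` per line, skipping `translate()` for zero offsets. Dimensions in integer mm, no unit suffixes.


translate([386, 228, 663]) cube([1458, 984, 30]);
translate([431, 273, 0]) cube([66, 66, 663]);
translate([1733, 273, 0]) cube([66, 66, 663]);
translate([431, 1101, 0]) cube([66, 66, 663]);
translate([1733, 1101, 0]) cube([66, 66, 663]);
translate([497, 273, 580]) cube([1236, 66, 83]);
translate([497, 1101, 580]) cube([1236, 66, 83]);
translate([431, 339, 580]) cube([66, 762, 83]);
translate([1733, 339, 580]) cube([66, 762, 83]);
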